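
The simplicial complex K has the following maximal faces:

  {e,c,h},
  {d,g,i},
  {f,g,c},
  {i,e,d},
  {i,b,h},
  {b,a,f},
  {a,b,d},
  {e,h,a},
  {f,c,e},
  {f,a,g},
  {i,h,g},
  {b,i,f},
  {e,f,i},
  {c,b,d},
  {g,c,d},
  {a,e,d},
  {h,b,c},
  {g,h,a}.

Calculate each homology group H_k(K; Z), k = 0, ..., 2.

H_0 = Z,  H_1 = Z^2,  H_2 = Z.

Fix the vertex order a < b < c < d < e < f < g < h < i and write every simplex with vertices in increasing order. Then dim K = 2 and the simplices of K are:

  0-simplices (9): a, b, c, d, e, f, g, h, i
  1-simplices (27): ab, ad, ae, af, ag, ah, bc, bd, bf, bh, bi, cd, ce, cf, cg, ch, de, dg, di, ef, eh, ei, fg, fi, gh, gi, hi
  2-simplices (18): abd, abf, ade, aeh, afg, agh, bcd, bch, bfi, bhi, cdg, cef, ceh, cfg, dei, dgi, efi, ghi

so the chain groups are C_0 ≅ Z^9, C_1 ≅ Z^27, C_2 ≅ Z^18.

The boundary map ∂_1: C_1 → C_0 is given by ∂[p,q] = [q] − [p]. For instance
  ∂ce = e − c.
This gives a 9×27 integer matrix of rank 8; reducing to Smith normal form yields diagonal entries (1,1,1,1,1,1,1,1).

∂_2: C_2 → C_1 acts by ∂[p,q,r] = [q,r] − [p,r] + [p,q]. For instance
  ∂aeh = eh − ah + ae,
  ∂abd = bd − ad + ab.
This gives a 27×18 integer matrix of rank 17; reducing to Smith normal form yields diagonal entries (1,1,1,1,1,1,1,1,1,1,1,1,1,1,1,1,1).

Now H_k = ker ∂_k / im ∂_{k+1}, so:

  H_0: rank C_0 − rank ∂_1 = 9 − 8 = 1, and the invariant factors of ∂_1 are all 1, so H_0 = Z.
  H_1: rank ker ∂_1 − rank ∂_2 = (27 − 8) − 17 = 2, and the invariant factors of ∂_2 are all 1, so H_1 = Z^2.
  H_2: rank ker ∂_2 − rank ∂_3 = (18 − 17) − 0 = 1, and there is no ∂_3, so H_2 = Z.

(K is a triangulation of the torus T^2.)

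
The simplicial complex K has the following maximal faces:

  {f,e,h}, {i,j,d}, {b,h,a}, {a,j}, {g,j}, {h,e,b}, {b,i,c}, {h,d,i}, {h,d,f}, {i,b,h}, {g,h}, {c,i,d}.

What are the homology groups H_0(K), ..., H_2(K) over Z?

Order the vertices as a < b < c < d < e < f < g < h < i < j. Listing each simplex with vertices in this order, K has dimension 2 with simplices:

  0-simplices (10): a, b, c, d, e, f, g, h, i, j
  1-simplices (20): ab, ah, aj, bc, be, bh, bi, cd, ci, df, dh, di, dj, ef, eh, fh, gh, gj, hi, ij
  2-simplices (9): abh, bci, beh, bhi, cdi, dfh, dhi, dij, efh

Hence C_0 ≅ Z^10, C_1 ≅ Z^20, C_2 ≅ Z^9.

Boundary ∂_1: C_1 → C_0 maps an edge to its endpoints' difference, ∂[p,q] = q − p.
The resulting 10×20 matrix has rank 9, and its Smith normal form has invariant factors (1,1,1,1,1,1,1,1,1).

Boundary ∂_2: C_2 → C_1 sends each 2-simplex [p,q,r] to [q,r] − [p,r] + [p,q]. For instance
  ∂efh = fh − eh + ef,
  ∂bhi = hi − bi + bh.
This gives a 20×9 integer matrix of rank 9; reducing to Smith normal form yields diagonal entries (1,1,1,1,1,1,1,1,1).

Now H_k = ker ∂_k / im ∂_{k+1}, so:

  H_0: rank C_0 − rank ∂_1 = 10 − 9 = 1, and the invariant factors of ∂_1 are all 1, so H_0 ≅ Z.
  H_1: rank ker ∂_1 − rank ∂_2 = (20 − 9) − 9 = 2, and the invariant factors of ∂_2 are all 1, so H_1 ≅ Z^2.
  H_2: rank ker ∂_2 − rank ∂_3 = (9 − 9) − 0 = 0, and there is no ∂_3, so H_2 ≅ 0.

H_0 = Z,  H_1 = Z^2,  H_2 = 0.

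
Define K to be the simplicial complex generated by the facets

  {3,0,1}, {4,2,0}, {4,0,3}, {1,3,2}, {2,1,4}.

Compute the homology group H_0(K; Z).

H_0 = Z.

Fix the vertex order 0 < 1 < 2 < 3 < 4 and write every simplex with vertices in increasing order. Then dim K = 2 and the simplices of K are:

  0-simplices (5): [0], [1], [2], [3], [4]
  1-simplices (10): [0,1], [0,2], [0,3], [0,4], [1,2], [1,3], [1,4], [2,3], [2,4], [3,4]
  2-simplices (5): [0,1,3], [0,2,4], [0,3,4], [1,2,3], [1,2,4]

Hence C_0 ≅ Z^5, C_1 ≅ Z^10, C_2 ≅ Z^5.

Boundary ∂_1: C_1 → C_0 sends each edge [p,q] (with p < q) to q − p. For instance
  ∂[0,1] = [1] − [0].
The resulting 5×10 matrix has rank 4, and its Smith normal form has invariant factors (1,1,1,1).

Boundary ∂_2: C_2 → C_1 maps a triangle to the signed sum of its edges. For instance
  ∂[1,2,4] = [2,4] − [1,4] + [1,2],
  ∂[0,3,4] = [3,4] − [0,4] + [0,3].
The 10×5 boundary matrix has rank 5 and Smith normal form diag(1,1,1,1,1).

From H_k ≅ ker(∂_k) / im(∂_{k+1}) we obtain:

  H_0: rank C_0 − rank ∂_1 = 5 − 4 = 1, and the invariant factors of ∂_1 are all 1, so H_0 = Z.

(K is a triangulation of the Möbius band.)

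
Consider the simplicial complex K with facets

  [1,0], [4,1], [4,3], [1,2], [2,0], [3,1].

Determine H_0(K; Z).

We work with the vertex ordering 0 < 1 < 2 < 3 < 4. The simplices of K, each written with vertices in increasing order, are:

  0-simplices (5): [0], [1], [2], [3], [4]
  1-simplices (6): [0,1], [0,2], [1,2], [1,3], [1,4], [3,4]

Hence C_0 ≅ Z^5, C_1 ≅ Z^6.

Boundary ∂_1: C_1 → C_0 maps an edge to its endpoints' difference, ∂[p,q] = q − p. For instance
  ∂[3,4] = [4] − [3].
This gives a 5×6 integer matrix of rank 4; reducing to Smith normal form yields diagonal entries (1,1,1,1).

From H_k ≅ ker(∂_k) / im(∂_{k+1}) we obtain:

  H_0: rank C_0 − rank ∂_1 = 5 − 4 = 1, and the invariant factors of ∂_1 are all 1, so H_0 ≅ Z.

H_0 ≅ Z.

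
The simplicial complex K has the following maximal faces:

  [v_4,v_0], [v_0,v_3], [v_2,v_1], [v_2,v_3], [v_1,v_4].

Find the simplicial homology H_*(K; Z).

Order the vertices as v_0 < v_1 < v_2 < v_3 < v_4. Listing each simplex with vertices in this order, K has dimension 1 with simplices:

  0-simplices (5): [v_0], [v_1], [v_2], [v_3], [v_4]
  1-simplices (5): [v_0,v_3], [v_0,v_4], [v_1,v_2], [v_1,v_4], [v_2,v_3]

so the chain groups are C_0 ≅ Z^5, C_1 ≅ Z^5.

The boundary map ∂_1: C_1 → C_0 sends each edge [p,q] (with p < q) to q − p.
As a 5×5 matrix over Z this has rank 4, with invariant factors (1,1,1,1).

Computing H_k = (kernel of ∂_k) / (image of ∂_{k+1}):

  H_0: rank C_0 − rank ∂_1 = 5 − 4 = 1, and the invariant factors of ∂_1 are all 1, so H_0 = Z.
  H_1: rank ker ∂_1 − rank ∂_2 = (5 − 4) − 0 = 1, and there is no ∂_2, so H_1 = Z.

(K is a triangulation of the circle S^1.)

H_0 ≅ Z,  H_1 ≅ Z.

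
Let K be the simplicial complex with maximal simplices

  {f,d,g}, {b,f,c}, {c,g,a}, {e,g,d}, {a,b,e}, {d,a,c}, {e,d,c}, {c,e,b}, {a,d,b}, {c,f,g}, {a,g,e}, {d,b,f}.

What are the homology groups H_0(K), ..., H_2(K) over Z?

We work with the vertex ordering a < b < c < d < e < f < g. The simplices of K, each written with vertices in increasing order, are:

  0-simplices (7): a, b, c, d, e, f, g
  1-simplices (18): ab, ac, ad, ae, ag, bc, bd, be, bf, cd, ce, cf, cg, de, df, dg, eg, fg
  2-simplices (12): abd, abe, acd, acg, aeg, bce, bcf, bdf, cde, cfg, deg, dfg

giving chain groups C_0 ≅ Z^7, C_1 ≅ Z^18, C_2 ≅ Z^12.

The boundary map ∂_1: C_1 → C_0 sends each edge [p,q] (with p < q) to q − p.
As a 7×18 matrix over Z this has rank 6, with invariant factors (1,1,1,1,1,1).

∂_2: C_2 → C_1 maps a triangle to the signed sum of its edges. For instance
  ∂bcf = cf − bf + bc,
  ∂cde = de − ce + cd.
The 18×12 boundary matrix has rank 12 and Smith normal form diag(1,1,1,1,1,1,1,1,1,1,1,2).

From H_k ≅ ker(∂_k) / im(∂_{k+1}) we obtain:

  H_0: rank C_0 − rank ∂_1 = 7 − 6 = 1, and the invariant factors of ∂_1 are all 1, so H_0 ≅ Z.
  H_1: rank ker ∂_1 − rank ∂_2 = (18 − 6) − 12 = 0, and ∂_2 has invariant factor 2 > 1, so H_1 ≅ Z/2.
  H_2: rank ker ∂_2 − rank ∂_3 = (12 − 12) − 0 = 0, and there is no ∂_3, so H_2 ≅ 0.

As a check, the Euler characteristic is 7 − 18 + 12 = 1, which agrees with 1 − 0 + 0 = 1.
(K is a triangulation of the real projective plane RP^2.)

H_0 ≅ Z,  H_1 ≅ Z/2,  H_2 = 0.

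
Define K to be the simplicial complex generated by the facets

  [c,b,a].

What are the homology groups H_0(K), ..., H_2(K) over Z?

Fix the vertex order a < b < c and write every simplex with vertices in increasing order. Then dim K = 2 and the simplices of K are:

  0-simplices (3): a, b, c
  1-simplices (3): ab, ac, bc
  2-simplices (1): abc

giving chain groups C_0 ≅ Z^3, C_1 ≅ Z^3, C_2 ≅ Z^1.

∂_1: C_1 → C_0 sends each edge [p,q] (with p < q) to q − p.
The resulting 3×3 matrix has rank 2, and its Smith normal form has invariant factors (1,1).

Boundary ∂_2: C_2 → C_1 maps a triangle to the signed sum of its edges. For instance
  ∂abc = bc − ac + ab.
As a 3×1 matrix over Z this has rank 1, with invariant factors (1).

Reading off H_k = ker ∂_k / im ∂_{k+1}:

  H_0: rank C_0 − rank ∂_1 = 3 − 2 = 1, and the invariant factors of ∂_1 are all 1, so H_0 = Z.
  H_1: rank ker ∂_1 − rank ∂_2 = (3 − 2) − 1 = 0, and the invariant factors of ∂_2 are all 1, so H_1 = 0.
  H_2: rank ker ∂_2 − rank ∂_3 = (1 − 1) − 0 = 0, and there is no ∂_3, so H_2 = 0.

As a check, the Euler characteristic is 3 − 3 + 1 = 1, which agrees with 1 − 0 + 0 = 1.

H_0 ≅ Z,  H_1 = 0,  H_2 = 0.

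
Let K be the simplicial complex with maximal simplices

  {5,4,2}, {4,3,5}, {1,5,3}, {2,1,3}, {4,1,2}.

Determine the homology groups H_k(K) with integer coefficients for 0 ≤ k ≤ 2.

H_0 ≅ Z,  H_1 ≅ Z,  H_2 = 0.

We work with the vertex ordering 1 < 2 < 3 < 4 < 5. The simplices of K, each written with vertices in increasing order, are:

  0-simplices (5): [1], [2], [3], [4], [5]
  1-simplices (10): [1,2], [1,3], [1,4], [1,5], [2,3], [2,4], [2,5], [3,4], [3,5], [4,5]
  2-simplices (5): [1,2,3], [1,2,4], [1,3,5], [2,4,5], [3,4,5]

Hence C_0 ≅ Z^5, C_1 ≅ Z^10, C_2 ≅ Z^5.

Boundary ∂_1: C_1 → C_0 maps an edge to its endpoints' difference, ∂[p,q] = q − p. For instance
  ∂[3,4] = [4] − [3].
This gives a 5×10 integer matrix of rank 4; reducing to Smith normal form yields diagonal entries (1,1,1,1).

Boundary ∂_2: C_2 → C_1 maps a triangle to the signed sum of its edges. For instance
  ∂[1,3,5] = [3,5] − [1,5] + [1,3],
  ∂[2,4,5] = [4,5] − [2,5] + [2,4].
This gives a 10×5 integer matrix of rank 5; reducing to Smith normal form yields diagonal entries (1,1,1,1,1).

Reading off H_k = ker ∂_k / im ∂_{k+1}:

  H_0: rank C_0 − rank ∂_1 = 5 − 4 = 1, and the invariant factors of ∂_1 are all 1, so H_0 ≅ Z.
  H_1: rank ker ∂_1 − rank ∂_2 = (10 − 4) − 5 = 1, and the invariant factors of ∂_2 are all 1, so H_1 ≅ Z.
  H_2: rank ker ∂_2 − rank ∂_3 = (5 − 5) − 0 = 0, and there is no ∂_3, so H_2 ≅ 0.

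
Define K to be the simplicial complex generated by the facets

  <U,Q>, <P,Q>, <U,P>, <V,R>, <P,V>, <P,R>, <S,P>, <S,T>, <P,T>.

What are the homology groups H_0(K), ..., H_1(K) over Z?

We work with the vertex ordering P < Q < R < S < T < U < V. The simplices of K, each written with vertices in increasing order, are:

  0-simplices (7): P, Q, R, S, T, U, V
  1-simplices (9): PQ, PR, PS, PT, PU, PV, QU, RV, ST

Hence C_0 ≅ Z^7, C_1 ≅ Z^9.

∂_1: C_1 → C_0 maps an edge to its endpoints' difference, ∂[p,q] = q − p.
This gives a 7×9 integer matrix of rank 6; reducing to Smith normal form yields diagonal entries (1,1,1,1,1,1).

Reading off H_k = ker ∂_k / im ∂_{k+1}:

  H_0: rank C_0 − rank ∂_1 = 7 − 6 = 1, and the invariant factors of ∂_1 are all 1, so H_0 = Z.
  H_1: rank ker ∂_1 − rank ∂_2 = (9 − 6) − 0 = 3, and there is no ∂_2, so H_1 = Z^3.

(K is a triangulation of a wedge of 3 circles.)

H_0 ≅ Z,  H_1 ≅ Z^3.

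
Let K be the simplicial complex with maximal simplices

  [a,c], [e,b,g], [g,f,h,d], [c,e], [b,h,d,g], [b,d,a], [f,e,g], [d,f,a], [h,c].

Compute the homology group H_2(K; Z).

H_2 = 0.

K has 8 vertices, 18 edges, 11 triangles, 2 3-simplices.
rank ∂_2 = 9, rank ∂_3 = 2 ⇒ b_2 = 11 − 9 − 2 = 0; all invariant factors of ∂_3 are 1 so no torsion. So H_2 ≅ 0.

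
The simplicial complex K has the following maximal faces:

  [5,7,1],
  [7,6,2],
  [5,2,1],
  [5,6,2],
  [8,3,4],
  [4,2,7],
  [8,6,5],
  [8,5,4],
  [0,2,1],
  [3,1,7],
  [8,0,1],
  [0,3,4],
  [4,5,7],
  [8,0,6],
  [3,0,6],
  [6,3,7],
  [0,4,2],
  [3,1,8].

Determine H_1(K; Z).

K has 9 vertices, 27 edges, 18 triangles.
rank ∂_1 = 8, rank ∂_2 = 18 ⇒ b_1 = 27 − 8 − 18 = 1; ∂_2 has invariant factor(s) [2] giving torsion. So H_1 = Z ⊕ Z/2Z.

H_1 ≅ Z ⊕ Z/2Z.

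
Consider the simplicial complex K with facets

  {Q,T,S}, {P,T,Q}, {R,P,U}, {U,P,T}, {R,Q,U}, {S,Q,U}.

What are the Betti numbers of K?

Order the vertices as P < Q < R < S < T < U. Listing each simplex with vertices in this order, K has dimension 2 with simplices:

  0-simplices (6): P, Q, R, S, T, U
  1-simplices (12): PQ, PR, PT, PU, QR, QS, QT, QU, RU, ST, SU, TU
  2-simplices (6): PQT, PRU, PTU, QRU, QST, QSU

giving chain groups C_0 ≅ Z^6, C_1 ≅ Z^12, C_2 ≅ Z^6.

∂_1: C_1 → C_0 maps an edge to its endpoints' difference, ∂[p,q] = q − p.
The 6×12 boundary matrix has rank 5 and Smith normal form diag(1,1,1,1,1).

The boundary map ∂_2: C_2 → C_1 sends each 2-simplex [p,q,r] to [q,r] − [p,r] + [p,q]. For instance
  ∂QRU = RU − QU + QR,
  ∂QSU = SU − QU + QS.
The resulting 12×6 matrix has rank 6, and its Smith normal form has invariant factors (1,1,1,1,1,1).

Computing H_k = (kernel of ∂_k) / (image of ∂_{k+1}):

  H_0: rank C_0 − rank ∂_1 = 6 − 5 = 1, and the invariant factors of ∂_1 are all 1, so H_0 ≅ Z.
  H_1: rank ker ∂_1 − rank ∂_2 = (12 − 5) − 6 = 1, and the invariant factors of ∂_2 are all 1, so H_1 ≅ Z.
  H_2: rank ker ∂_2 − rank ∂_3 = (6 − 6) − 0 = 0, and there is no ∂_3, so H_2 ≅ 0.

(K is a triangulation of the cylinder S^1 x I.)

Hence the Betti numbers are b_0 = 1, b_1 = 1, b_2 = 0.

b_0 = 1, b_1 = 1, b_2 = 0.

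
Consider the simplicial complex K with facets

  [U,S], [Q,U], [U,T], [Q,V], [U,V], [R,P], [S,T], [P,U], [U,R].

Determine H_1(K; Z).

H_1 = Z^3.

Order the vertices as P < Q < R < S < T < U < V. Listing each simplex with vertices in this order, K has dimension 1 with simplices:

  0-simplices (7): P, Q, R, S, T, U, V
  1-simplices (9): PR, PU, QU, QV, RU, ST, SU, TU, UV

so the chain groups are C_0 ≅ Z^7, C_1 ≅ Z^9.

The boundary map ∂_1: C_1 → C_0 is given by ∂[p,q] = [q] − [p]. For instance
  ∂PR = R − P.
The resulting 7×9 matrix has rank 6, and its Smith normal form has invariant factors (1,1,1,1,1,1).

From H_k ≅ ker(∂_k) / im(∂_{k+1}) we obtain:

  H_1: rank ker ∂_1 − rank ∂_2 = (9 − 6) − 0 = 3, and there is no ∂_2, so H_1 = Z^3.

(K is a triangulation of a wedge of 3 circles.)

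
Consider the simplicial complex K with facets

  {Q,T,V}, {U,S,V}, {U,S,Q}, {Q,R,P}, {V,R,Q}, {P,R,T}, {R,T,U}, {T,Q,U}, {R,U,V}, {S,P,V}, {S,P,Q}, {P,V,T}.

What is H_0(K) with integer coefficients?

Order the vertices as P < Q < R < S < T < U < V. Listing each simplex with vertices in this order, K has dimension 2 with simplices:

  0-simplices (7): P, Q, R, S, T, U, V
  1-simplices (18): PQ, PR, PS, PT, PV, QR, QS, QT, QU, QV, RT, RU, RV, SU, SV, TU, TV, UV
  2-simplices (12): PQR, PQS, PRT, PSV, PTV, QRV, QSU, QTU, QTV, RTU, RUV, SUV

giving chain groups C_0 ≅ Z^7, C_1 ≅ Z^18, C_2 ≅ Z^12.

∂_1: C_1 → C_0 maps an edge to its endpoints' difference, ∂[p,q] = q − p.
The resulting 7×18 matrix has rank 6, and its Smith normal form has invariant factors (1,1,1,1,1,1).

The boundary map ∂_2: C_2 → C_1 acts by ∂[p,q,r] = [q,r] − [p,r] + [p,q]. For instance
  ∂QTU = TU − QU + QT,
  ∂RTU = TU − RU + RT.
The resulting 18×12 matrix has rank 12, and its Smith normal form has invariant factors (1,1,1,1,1,1,1,1,1,1,1,2).

From H_k ≅ ker(∂_k) / im(∂_{k+1}) we obtain:

  H_0: rank C_0 − rank ∂_1 = 7 − 6 = 1, and the invariant factors of ∂_1 are all 1, so H_0 = Z.

H_0 ≅ Z.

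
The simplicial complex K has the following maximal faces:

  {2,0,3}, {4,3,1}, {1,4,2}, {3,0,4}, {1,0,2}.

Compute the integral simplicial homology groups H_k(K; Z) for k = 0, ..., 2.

H_0 = Z,  H_1 = Z,  H_2 = 0.

Fix the vertex order 0 < 1 < 2 < 3 < 4 and write every simplex with vertices in increasing order. Then dim K = 2 and the simplices of K are:

  0-simplices (5): [0], [1], [2], [3], [4]
  1-simplices (10): [0,1], [0,2], [0,3], [0,4], [1,2], [1,3], [1,4], [2,3], [2,4], [3,4]
  2-simplices (5): [0,1,2], [0,2,3], [0,3,4], [1,2,4], [1,3,4]

Hence C_0 ≅ Z^5, C_1 ≅ Z^10, C_2 ≅ Z^5.

The boundary map ∂_1: C_1 → C_0 maps an edge to its endpoints' difference, ∂[p,q] = q − p.
The resulting 5×10 matrix has rank 4, and its Smith normal form has invariant factors (1,1,1,1).

The boundary map ∂_2: C_2 → C_1 acts by ∂[p,q,r] = [q,r] − [p,r] + [p,q]. For instance
  ∂[0,1,2] = [1,2] − [0,2] + [0,1],
  ∂[0,2,3] = [2,3] − [0,3] + [0,2].
As a 10×5 matrix over Z this has rank 5, with invariant factors (1,1,1,1,1).

Now H_k = ker ∂_k / im ∂_{k+1}, so:

  H_0: rank C_0 − rank ∂_1 = 5 − 4 = 1, and the invariant factors of ∂_1 are all 1, so H_0 = Z.
  H_1: rank ker ∂_1 − rank ∂_2 = (10 − 4) − 5 = 1, and the invariant factors of ∂_2 are all 1, so H_1 = Z.
  H_2: rank ker ∂_2 − rank ∂_3 = (5 − 5) − 0 = 0, and there is no ∂_3, so H_2 = 0.

(K is a triangulation of the Möbius band.)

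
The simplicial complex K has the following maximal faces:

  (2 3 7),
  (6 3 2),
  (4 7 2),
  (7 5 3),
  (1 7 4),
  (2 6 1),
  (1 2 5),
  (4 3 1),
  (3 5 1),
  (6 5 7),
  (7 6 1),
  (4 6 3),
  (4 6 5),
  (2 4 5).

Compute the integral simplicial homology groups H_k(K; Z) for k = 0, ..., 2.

Order the vertices as 1 < 2 < 3 < 4 < 5 < 6 < 7. Listing each simplex with vertices in this order, K has dimension 2 with simplices:

  0-simplices (7): [1], [2], [3], [4], [5], [6], [7]
  1-simplices (21): [1,2], [1,3], [1,4], [1,5], [1,6], [1,7], [2,3], [2,4], [2,5], [2,6], [2,7], [3,4], [3,5], [3,6], [3,7], [4,5], [4,6], [4,7], [5,6], [5,7], [6,7]
  2-simplices (14): [1,2,5], [1,2,6], [1,3,4], [1,3,5], [1,4,7], [1,6,7], [2,3,6], [2,3,7], [2,4,5], [2,4,7], [3,4,6], [3,5,7], [4,5,6], [5,6,7]

Hence C_0 ≅ Z^7, C_1 ≅ Z^21, C_2 ≅ Z^14.

The boundary map ∂_1: C_1 → C_0 sends each edge [p,q] (with p < q) to q − p. For instance
  ∂[2,5] = [5] − [2].
This gives a 7×21 integer matrix of rank 6; reducing to Smith normal form yields diagonal entries (1,1,1,1,1,1).

The boundary map ∂_2: C_2 → C_1 acts by ∂[p,q,r] = [q,r] − [p,r] + [p,q]. For instance
  ∂[1,3,4] = [3,4] − [1,4] + [1,3],
  ∂[3,5,7] = [5,7] − [3,7] + [3,5].
The resulting 21×14 matrix has rank 13, and its Smith normal form has invariant factors (1,1,1,1,1,1,1,1,1,1,1,1,1).

Now H_k = ker ∂_k / im ∂_{k+1}, so:

  H_0: rank C_0 − rank ∂_1 = 7 − 6 = 1, and the invariant factors of ∂_1 are all 1, so H_0 = Z.
  H_1: rank ker ∂_1 − rank ∂_2 = (21 − 6) − 13 = 2, and the invariant factors of ∂_2 are all 1, so H_1 = Z^2.
  H_2: rank ker ∂_2 − rank ∂_3 = (14 − 13) − 0 = 1, and there is no ∂_3, so H_2 = Z.

H_0 ≅ Z,  H_1 ≅ Z^2,  H_2 ≅ Z.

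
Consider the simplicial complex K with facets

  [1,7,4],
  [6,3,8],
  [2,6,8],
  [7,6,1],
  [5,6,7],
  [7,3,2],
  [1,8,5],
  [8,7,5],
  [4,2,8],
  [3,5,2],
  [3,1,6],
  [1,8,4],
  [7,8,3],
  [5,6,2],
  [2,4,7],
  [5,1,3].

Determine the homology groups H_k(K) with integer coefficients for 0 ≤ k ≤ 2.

Fix the vertex order 1 < 2 < 3 < 4 < 5 < 6 < 7 < 8 and write every simplex with vertices in increasing order. Then dim K = 2 and the simplices of K are:

  0-simplices (8): [1], [2], [3], [4], [5], [6], [7], [8]
  1-simplices (24): (24 of them)
  2-simplices (16): [1,3,5], [1,3,6], [1,4,7], [1,4,8], [1,5,8], [1,6,7], [2,3,5], [2,3,7], [2,4,7], [2,4,8], [2,5,6], [2,6,8], [3,6,8], [3,7,8], [5,6,7], [5,7,8]

Hence C_0 ≅ Z^8, C_1 ≅ Z^24, C_2 ≅ Z^16.

The boundary map ∂_1: C_1 → C_0 is given by ∂[p,q] = [q] − [p].
As a 8×24 matrix over Z this has rank 7, with invariant factors (1,1,1,1,1,1,1).

The boundary map ∂_2: C_2 → C_1 sends each 2-simplex [p,q,r] to [q,r] − [p,r] + [p,q]. For instance
  ∂[5,6,7] = [6,7] − [5,7] + [5,6],
  ∂[1,4,8] = [4,8] − [1,8] + [1,4].
This gives a 24×16 integer matrix of rank 15; reducing to Smith normal form yields diagonal entries (1,1,1,1,1,1,1,1,1,1,1,1,1,1,1).

Now H_k = ker ∂_k / im ∂_{k+1}, so:

  H_0: rank C_0 − rank ∂_1 = 8 − 7 = 1, and the invariant factors of ∂_1 are all 1, so H_0 = Z.
  H_1: rank ker ∂_1 − rank ∂_2 = (24 − 7) − 15 = 2, and the invariant factors of ∂_2 are all 1, so H_1 = Z^2.
  H_2: rank ker ∂_2 − rank ∂_3 = (16 − 15) − 0 = 1, and there is no ∂_3, so H_2 = Z.

H_0 = Z,  H_1 = Z^2,  H_2 = Z.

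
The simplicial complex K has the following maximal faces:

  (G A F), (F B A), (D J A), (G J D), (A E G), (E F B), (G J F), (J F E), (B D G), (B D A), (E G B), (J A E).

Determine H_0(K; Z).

H_0 ≅ Z.

Order the vertices as A < B < D < E < F < G < J. Listing each simplex with vertices in this order, K has dimension 2 with simplices:

  0-simplices (7): A, B, D, E, F, G, J
  1-simplices (18): AB, AD, AE, AF, AG, AJ, BD, BE, BF, BG, DG, DJ, EF, EG, EJ, FG, FJ, GJ
  2-simplices (12): ABD, ABF, ADJ, AEG, AEJ, AFG, BDG, BEF, BEG, DGJ, EFJ, FGJ

Hence C_0 ≅ Z^7, C_1 ≅ Z^18, C_2 ≅ Z^12.

Boundary ∂_1: C_1 → C_0 sends each edge [p,q] (with p < q) to q − p. For instance
  ∂AG = G − A.
This gives a 7×18 integer matrix of rank 6; reducing to Smith normal form yields diagonal entries (1,1,1,1,1,1).

The boundary map ∂_2: C_2 → C_1 sends each 2-simplex [p,q,r] to [q,r] − [p,r] + [p,q]. For instance
  ∂AEJ = EJ − AJ + AE,
  ∂DGJ = GJ − DJ + DG.
The resulting 18×12 matrix has rank 12, and its Smith normal form has invariant factors (1,1,1,1,1,1,1,1,1,1,1,2).

Computing H_k = (kernel of ∂_k) / (image of ∂_{k+1}):

  H_0: rank C_0 − rank ∂_1 = 7 − 6 = 1, and the invariant factors of ∂_1 are all 1, so H_0 = Z.

(K is a triangulation of the real projective plane RP^2.)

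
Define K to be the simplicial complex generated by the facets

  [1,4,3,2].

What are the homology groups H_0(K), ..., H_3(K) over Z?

H_0 = Z,  H_1 = 0,  H_2 = 0,  H_3 = 0.

Take the total order 1 < 2 < 3 < 4 on the vertex set. Then K (dimension 3) consists of the simplices:

  0-simplices (4): [1], [2], [3], [4]
  1-simplices (6): [1,2], [1,3], [1,4], [2,3], [2,4], [3,4]
  2-simplices (4): [1,2,3], [1,2,4], [1,3,4], [2,3,4]
  3-simplices (1): [1,2,3,4]

so the chain groups are C_0 ≅ Z^4, C_1 ≅ Z^6, C_2 ≅ Z^4, C_3 ≅ Z^1.

The boundary map ∂_1: C_1 → C_0 maps an edge to its endpoints' difference, ∂[p,q] = q − p. For instance
  ∂[1,2] = [2] − [1].
The 4×6 boundary matrix has rank 3 and Smith normal form diag(1,1,1).

Boundary ∂_2: C_2 → C_1 acts by ∂[p,q,r] = [q,r] − [p,r] + [p,q]. For instance
  ∂[1,2,3] = [2,3] − [1,3] + [1,2],
  ∂[1,3,4] = [3,4] − [1,4] + [1,3].
The resulting 6×4 matrix has rank 3, and its Smith normal form has invariant factors (1,1,1).

Boundary ∂_3: C_3 → C_2 sends each 3-simplex σ to the alternating sum Σ_i (−1)^i (σ with its i-th vertex removed). For instance
  ∂[1,2,3,4] = [2,3,4] − [1,3,4] + [1,2,4] − [1,2,3].
As a 4×1 matrix over Z this has rank 1, with invariant factors (1).

Reading off H_k = ker ∂_k / im ∂_{k+1}:

  H_0: rank C_0 − rank ∂_1 = 4 − 3 = 1, and the invariant factors of ∂_1 are all 1, so H_0 ≅ Z.
  H_1: rank ker ∂_1 − rank ∂_2 = (6 − 3) − 3 = 0, and the invariant factors of ∂_2 are all 1, so H_1 ≅ 0.
  H_2: rank ker ∂_2 − rank ∂_3 = (4 − 3) − 1 = 0, and the invariant factors of ∂_3 are all 1, so H_2 ≅ 0.
  H_3: rank ker ∂_3 − rank ∂_4 = (1 − 1) − 0 = 0, and there is no ∂_4, so H_3 ≅ 0.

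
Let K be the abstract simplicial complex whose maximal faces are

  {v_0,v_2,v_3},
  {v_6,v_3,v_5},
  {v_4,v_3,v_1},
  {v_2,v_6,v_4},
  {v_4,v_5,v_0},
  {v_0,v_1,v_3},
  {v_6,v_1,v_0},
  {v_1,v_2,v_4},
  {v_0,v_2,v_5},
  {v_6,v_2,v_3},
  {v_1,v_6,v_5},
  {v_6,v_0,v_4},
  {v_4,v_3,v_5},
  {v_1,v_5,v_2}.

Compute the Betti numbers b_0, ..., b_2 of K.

b_0 = 1, b_1 = 2, b_2 = 1.

Order the vertices as v_0 < v_1 < v_2 < v_3 < v_4 < v_5 < v_6. Listing each simplex with vertices in this order, K has dimension 2 with simplices:

  0-simplices (7): [v_0], [v_1], [v_2], [v_3], [v_4], [v_5], [v_6]
  1-simplices (21): (21 of them)
  2-simplices (14): (14 of them)

giving chain groups C_0 ≅ Z^7, C_1 ≅ Z^21, C_2 ≅ Z^14.

The boundary map ∂_1: C_1 → C_0 maps an edge to its endpoints' difference, ∂[p,q] = q − p.
This gives a 7×21 integer matrix of rank 6; reducing to Smith normal form yields diagonal entries (1,1,1,1,1,1).

Boundary ∂_2: C_2 → C_1 maps a triangle to the signed sum of its edges. For instance
  ∂[v_1,v_3,v_4] = [v_3,v_4] − [v_1,v_4] + [v_1,v_3],
  ∂[v_1,v_2,v_5] = [v_2,v_5] − [v_1,v_5] + [v_1,v_2].
The resulting 21×14 matrix has rank 13, and its Smith normal form has invariant factors (1,1,1,1,1,1,1,1,1,1,1,1,1).

From H_k ≅ ker(∂_k) / im(∂_{k+1}) we obtain:

  H_0: rank C_0 − rank ∂_1 = 7 − 6 = 1, and the invariant factors of ∂_1 are all 1, so H_0 = Z.
  H_1: rank ker ∂_1 − rank ∂_2 = (21 − 6) − 13 = 2, and the invariant factors of ∂_2 are all 1, so H_1 = Z^2.
  H_2: rank ker ∂_2 − rank ∂_3 = (14 − 13) − 0 = 1, and there is no ∂_3, so H_2 = Z.

As a check, the Euler characteristic is 7 − 21 + 14 = 0, which agrees with 1 − 2 + 1 = 0.

Hence the Betti numbers are b_0 = 1, b_1 = 2, b_2 = 1.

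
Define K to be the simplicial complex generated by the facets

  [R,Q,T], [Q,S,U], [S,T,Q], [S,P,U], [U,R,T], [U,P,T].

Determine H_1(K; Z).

Fix the vertex order P < Q < R < S < T < U and write every simplex with vertices in increasing order. Then dim K = 2 and the simplices of K are:

  0-simplices (6): P, Q, R, S, T, U
  1-simplices (12): PS, PT, PU, QR, QS, QT, QU, RT, RU, ST, SU, TU
  2-simplices (6): PSU, PTU, QRT, QST, QSU, RTU

Hence C_0 ≅ Z^6, C_1 ≅ Z^12, C_2 ≅ Z^6.

Boundary ∂_1: C_1 → C_0 is given by ∂[p,q] = [q] − [p]. For instance
  ∂QS = S − Q.
The 6×12 boundary matrix has rank 5 and Smith normal form diag(1,1,1,1,1).

The boundary map ∂_2: C_2 → C_1 sends each 2-simplex [p,q,r] to [q,r] − [p,r] + [p,q]. For instance
  ∂QSU = SU − QU + QS,
  ∂PSU = SU − PU + PS.
The resulting 12×6 matrix has rank 6, and its Smith normal form has invariant factors (1,1,1,1,1,1).

From H_k ≅ ker(∂_k) / im(∂_{k+1}) we obtain:

  H_1: rank ker ∂_1 − rank ∂_2 = (12 − 5) − 6 = 1, and the invariant factors of ∂_2 are all 1, so H_1 = Z.

(K is a triangulation of the cylinder S^1 x I.)

H_1 = Z.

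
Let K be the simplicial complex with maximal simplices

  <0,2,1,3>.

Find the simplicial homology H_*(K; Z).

H_0 ≅ Z,  H_1 = 0,  H_2 = 0,  H_3 = 0.

We work with the vertex ordering 0 < 1 < 2 < 3. The simplices of K, each written with vertices in increasing order, are:

  0-simplices (4): [0], [1], [2], [3]
  1-simplices (6): [0,1], [0,2], [0,3], [1,2], [1,3], [2,3]
  2-simplices (4): [0,1,2], [0,1,3], [0,2,3], [1,2,3]
  3-simplices (1): [0,1,2,3]

so the chain groups are C_0 ≅ Z^4, C_1 ≅ Z^6, C_2 ≅ Z^4, C_3 ≅ Z^1.

Boundary ∂_1: C_1 → C_0 is given by ∂[p,q] = [q] − [p].
The resulting 4×6 matrix has rank 3, and its Smith normal form has invariant factors (1,1,1).

Boundary ∂_2: C_2 → C_1 acts by ∂[p,q,r] = [q,r] − [p,r] + [p,q]. For instance
  ∂[0,2,3] = [2,3] − [0,3] + [0,2],
  ∂[1,2,3] = [2,3] − [1,3] + [1,2].
As a 6×4 matrix over Z this has rank 3, with invariant factors (1,1,1).

Boundary ∂_3: C_3 → C_2 sends each 3-simplex σ to the alternating sum Σ_i (−1)^i (σ with its i-th vertex removed). For instance
  ∂[0,1,2,3] = [1,2,3] − [0,2,3] + [0,1,3] − [0,1,2].
This gives a 4×1 integer matrix of rank 1; reducing to Smith normal form yields diagonal entries (1).

Reading off H_k = ker ∂_k / im ∂_{k+1}:

  H_0: rank C_0 − rank ∂_1 = 4 − 3 = 1, and the invariant factors of ∂_1 are all 1, so H_0 = Z.
  H_1: rank ker ∂_1 − rank ∂_2 = (6 − 3) − 3 = 0, and the invariant factors of ∂_2 are all 1, so H_1 = 0.
  H_2: rank ker ∂_2 − rank ∂_3 = (4 − 3) − 1 = 0, and the invariant factors of ∂_3 are all 1, so H_2 = 0.
  H_3: rank ker ∂_3 − rank ∂_4 = (1 − 1) − 0 = 0, and there is no ∂_4, so H_3 = 0.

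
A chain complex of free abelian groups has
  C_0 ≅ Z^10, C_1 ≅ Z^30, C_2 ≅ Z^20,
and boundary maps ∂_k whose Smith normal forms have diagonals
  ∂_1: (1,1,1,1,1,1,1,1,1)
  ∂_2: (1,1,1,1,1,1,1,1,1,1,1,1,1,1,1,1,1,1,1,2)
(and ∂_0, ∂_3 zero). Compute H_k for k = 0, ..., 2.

H_0: b_0 = 10 − 0 − 9 = 1; torsion from ∂_1 factors > 1: none. So H_0 ≅ Z.
H_1: b_1 = 30 − 9 − 20 = 1; torsion from ∂_2 factors > 1: [2]. So H_1 ≅ Z ⊕ Z/2.
H_2: b_2 = 20 − 20 − 0 = 0; torsion from ∂_3 factors > 1: none. So H_2 ≅ 0.

H_0 ≅ Z,  H_1 ≅ Z ⊕ Z/2,  H_2 = 0.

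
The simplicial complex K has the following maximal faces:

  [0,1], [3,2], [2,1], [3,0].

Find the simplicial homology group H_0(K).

H_0 ≅ Z.

Fix the vertex order 0 < 1 < 2 < 3 and write every simplex with vertices in increasing order. Then dim K = 1 and the simplices of K are:

  0-simplices (4): [0], [1], [2], [3]
  1-simplices (4): [0,1], [0,3], [1,2], [2,3]

giving chain groups C_0 ≅ Z^4, C_1 ≅ Z^4.

The boundary map ∂_1: C_1 → C_0 is given by ∂[p,q] = [q] − [p]. For instance
  ∂[0,1] = [1] − [0].
The 4×4 boundary matrix has rank 3 and Smith normal form diag(1,1,1).

Now H_k = ker ∂_k / im ∂_{k+1}, so:

  H_0: rank C_0 − rank ∂_1 = 4 − 3 = 1, and the invariant factors of ∂_1 are all 1, so H_0 = Z.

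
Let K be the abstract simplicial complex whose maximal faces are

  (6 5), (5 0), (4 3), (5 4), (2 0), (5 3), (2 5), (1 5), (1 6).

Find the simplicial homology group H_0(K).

H_0 = Z.

K has 7 vertices, 9 edges.
rank ∂_0 = 0, rank ∂_1 = 6 ⇒ b_0 = 7 − 0 − 6 = 1; all invariant factors of ∂_1 are 1 so no torsion. So H_0 ≅ Z.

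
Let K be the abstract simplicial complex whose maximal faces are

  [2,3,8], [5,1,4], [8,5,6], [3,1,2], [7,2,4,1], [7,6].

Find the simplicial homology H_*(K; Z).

H_0 = Z,  H_1 = Z^2,  H_2 = 0,  H_3 = 0.

Fix the vertex order 1 < 2 < 3 < 4 < 5 < 6 < 7 < 8 and write every simplex with vertices in increasing order. Then dim K = 3 and the simplices of K are:

  0-simplices (8): [1], [2], [3], [4], [5], [6], [7], [8]
  1-simplices (16): [1,2], [1,3], [1,4], [1,5], [1,7], [2,3], [2,4], [2,7], [2,8], [3,8], [4,5], [4,7], [5,6], [5,8], [6,7], [6,8]
  2-simplices (8): [1,2,3], [1,2,4], [1,2,7], [1,4,5], [1,4,7], [2,3,8], [2,4,7], [5,6,8]
  3-simplices (1): [1,2,4,7]

so the chain groups are C_0 ≅ Z^8, C_1 ≅ Z^16, C_2 ≅ Z^8, C_3 ≅ Z^1.

Boundary ∂_1: C_1 → C_0 is given by ∂[p,q] = [q] − [p]. For instance
  ∂[2,3] = [3] − [2].
The resulting 8×16 matrix has rank 7, and its Smith normal form has invariant factors (1,1,1,1,1,1,1).

The boundary map ∂_2: C_2 → C_1 acts by ∂[p,q,r] = [q,r] − [p,r] + [p,q]. For instance
  ∂[1,2,3] = [2,3] − [1,3] + [1,2],
  ∂[1,2,7] = [2,7] − [1,7] + [1,2].
As a 16×8 matrix over Z this has rank 7, with invariant factors (1,1,1,1,1,1,1).

The boundary map ∂_3: C_3 → C_2 sends each 3-simplex σ to the alternating sum Σ_i (−1)^i (σ with its i-th vertex removed). For instance
  ∂[1,2,4,7] = [2,4,7] − [1,4,7] + [1,2,7] − [1,2,4].
As a 8×1 matrix over Z this has rank 1, with invariant factors (1).

From H_k ≅ ker(∂_k) / im(∂_{k+1}) we obtain:

  H_0: rank C_0 − rank ∂_1 = 8 − 7 = 1, and the invariant factors of ∂_1 are all 1, so H_0 ≅ Z.
  H_1: rank ker ∂_1 − rank ∂_2 = (16 − 7) − 7 = 2, and the invariant factors of ∂_2 are all 1, so H_1 ≅ Z^2.
  H_2: rank ker ∂_2 − rank ∂_3 = (8 − 7) − 1 = 0, and the invariant factors of ∂_3 are all 1, so H_2 ≅ 0.
  H_3: rank ker ∂_3 − rank ∂_4 = (1 − 1) − 0 = 0, and there is no ∂_4, so H_3 ≅ 0.

As a check, the Euler characteristic is 8 − 16 + 8 − 1 = -1, which agrees with 1 − 2 + 0 − 0 = -1.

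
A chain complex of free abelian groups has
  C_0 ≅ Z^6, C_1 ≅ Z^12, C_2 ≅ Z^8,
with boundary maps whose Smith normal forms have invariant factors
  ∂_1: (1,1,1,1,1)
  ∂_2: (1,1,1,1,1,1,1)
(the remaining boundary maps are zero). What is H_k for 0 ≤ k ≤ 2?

H_0 ≅ Z,  H_1 = 0,  H_2 ≅ Z.

H_0: b_0 = 6 − 0 − 5 = 1; torsion from ∂_1 factors > 1: none. So H_0 ≅ Z.
H_1: b_1 = 12 − 5 − 7 = 0; torsion from ∂_2 factors > 1: none. So H_1 ≅ 0.
H_2: b_2 = 8 − 7 − 0 = 1; torsion from ∂_3 factors > 1: none. So H_2 ≅ Z.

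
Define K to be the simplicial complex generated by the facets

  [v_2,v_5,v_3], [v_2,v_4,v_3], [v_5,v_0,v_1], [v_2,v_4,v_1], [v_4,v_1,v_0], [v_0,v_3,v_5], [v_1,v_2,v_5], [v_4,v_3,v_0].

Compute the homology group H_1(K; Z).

H_1 = 0.

Fix the vertex order v_0 < v_1 < v_2 < v_3 < v_4 < v_5 and write every simplex with vertices in increasing order. Then dim K = 2 and the simplices of K are:

  0-simplices (6): [v_0], [v_1], [v_2], [v_3], [v_4], [v_5]
  1-simplices (12): [v_0,v_1], [v_0,v_3], [v_0,v_4], [v_0,v_5], [v_1,v_2], [v_1,v_4], [v_1,v_5], [v_2,v_3], [v_2,v_4], [v_2,v_5], [v_3,v_4], [v_3,v_5]
  2-simplices (8): [v_0,v_1,v_4], [v_0,v_1,v_5], [v_0,v_3,v_4], [v_0,v_3,v_5], [v_1,v_2,v_4], [v_1,v_2,v_5], [v_2,v_3,v_4], [v_2,v_3,v_5]

so the chain groups are C_0 ≅ Z^6, C_1 ≅ Z^12, C_2 ≅ Z^8.

Boundary ∂_1: C_1 → C_0 maps an edge to its endpoints' difference, ∂[p,q] = q − p. For instance
  ∂[v_2,v_5] = [v_5] − [v_2].
The 6×12 boundary matrix has rank 5 and Smith normal form diag(1,1,1,1,1).

Boundary ∂_2: C_2 → C_1 maps a triangle to the signed sum of its edges. For instance
  ∂[v_0,v_3,v_4] = [v_3,v_4] − [v_0,v_4] + [v_0,v_3],
  ∂[v_1,v_2,v_4] = [v_2,v_4] − [v_1,v_4] + [v_1,v_2].
As a 12×8 matrix over Z this has rank 7, with invariant factors (1,1,1,1,1,1,1).

Now H_k = ker ∂_k / im ∂_{k+1}, so:

  H_1: rank ker ∂_1 − rank ∂_2 = (12 − 5) − 7 = 0, and the invariant factors of ∂_2 are all 1, so H_1 = 0.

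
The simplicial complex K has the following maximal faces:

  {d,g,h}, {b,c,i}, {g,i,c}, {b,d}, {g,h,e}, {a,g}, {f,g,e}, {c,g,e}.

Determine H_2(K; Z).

K has 9 vertices, 15 edges, 6 triangles.
rank ∂_2 = 6, rank ∂_3 = 0 ⇒ b_2 = 6 − 6 − 0 = 0. So H_2 ≅ 0.

H_2 ≅ 0.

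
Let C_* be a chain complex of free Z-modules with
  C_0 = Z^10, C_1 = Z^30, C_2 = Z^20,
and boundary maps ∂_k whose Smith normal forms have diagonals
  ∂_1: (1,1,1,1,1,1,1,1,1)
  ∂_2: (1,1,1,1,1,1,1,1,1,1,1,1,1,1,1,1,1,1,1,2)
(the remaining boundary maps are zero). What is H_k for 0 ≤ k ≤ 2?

H_0: b_0 = 10 − 0 − 9 = 1; torsion from ∂_1 factors > 1: none. So H_0 ≅ Z.
H_1: b_1 = 30 − 9 − 20 = 1; torsion from ∂_2 factors > 1: [2]. So H_1 ≅ Z ⊕ Z/2.
H_2: b_2 = 20 − 20 − 0 = 0; torsion from ∂_3 factors > 1: none. So H_2 ≅ 0.

H_0 ≅ Z,  H_1 ≅ Z ⊕ Z/2,  H_2 = 0.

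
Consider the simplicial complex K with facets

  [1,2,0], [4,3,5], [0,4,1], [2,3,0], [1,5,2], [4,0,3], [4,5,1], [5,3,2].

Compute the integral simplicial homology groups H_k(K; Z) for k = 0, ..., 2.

H_0 = Z,  H_1 = 0,  H_2 = Z.

We work with the vertex ordering 0 < 1 < 2 < 3 < 4 < 5. The simplices of K, each written with vertices in increasing order, are:

  0-simplices (6): [0], [1], [2], [3], [4], [5]
  1-simplices (12): [0,1], [0,2], [0,3], [0,4], [1,2], [1,4], [1,5], [2,3], [2,5], [3,4], [3,5], [4,5]
  2-simplices (8): [0,1,2], [0,1,4], [0,2,3], [0,3,4], [1,2,5], [1,4,5], [2,3,5], [3,4,5]

giving chain groups C_0 ≅ Z^6, C_1 ≅ Z^12, C_2 ≅ Z^8.

The boundary map ∂_1: C_1 → C_0 is given by ∂[p,q] = [q] − [p]. For instance
  ∂[1,4] = [4] − [1].
The resulting 6×12 matrix has rank 5, and its Smith normal form has invariant factors (1,1,1,1,1).

∂_2: C_2 → C_1 sends each 2-simplex [p,q,r] to [q,r] − [p,r] + [p,q]. For instance
  ∂[1,2,5] = [2,5] − [1,5] + [1,2],
  ∂[1,4,5] = [4,5] − [1,5] + [1,4].
This gives a 12×8 integer matrix of rank 7; reducing to Smith normal form yields diagonal entries (1,1,1,1,1,1,1).

Computing H_k = (kernel of ∂_k) / (image of ∂_{k+1}):

  H_0: rank C_0 − rank ∂_1 = 6 − 5 = 1, and the invariant factors of ∂_1 are all 1, so H_0 ≅ Z.
  H_1: rank ker ∂_1 − rank ∂_2 = (12 − 5) − 7 = 0, and the invariant factors of ∂_2 are all 1, so H_1 ≅ 0.
  H_2: rank ker ∂_2 − rank ∂_3 = (8 − 7) − 0 = 1, and there is no ∂_3, so H_2 ≅ Z.

(K is a triangulation of the 2-sphere S^2.)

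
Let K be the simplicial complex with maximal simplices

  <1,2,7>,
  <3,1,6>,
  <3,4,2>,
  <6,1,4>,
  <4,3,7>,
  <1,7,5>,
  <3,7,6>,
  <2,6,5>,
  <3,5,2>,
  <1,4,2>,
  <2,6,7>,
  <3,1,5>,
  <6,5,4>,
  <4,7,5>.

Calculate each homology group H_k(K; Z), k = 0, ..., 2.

H_0 ≅ Z,  H_1 ≅ Z^2,  H_2 ≅ Z.

Order the vertices as 1 < 2 < 3 < 4 < 5 < 6 < 7. Listing each simplex with vertices in this order, K has dimension 2 with simplices:

  0-simplices (7): [1], [2], [3], [4], [5], [6], [7]
  1-simplices (21): [1,2], [1,3], [1,4], [1,5], [1,6], [1,7], [2,3], [2,4], [2,5], [2,6], [2,7], [3,4], [3,5], [3,6], [3,7], [4,5], [4,6], [4,7], [5,6], [5,7], [6,7]
  2-simplices (14): [1,2,4], [1,2,7], [1,3,5], [1,3,6], [1,4,6], [1,5,7], [2,3,4], [2,3,5], [2,5,6], [2,6,7], [3,4,7], [3,6,7], [4,5,6], [4,5,7]

giving chain groups C_0 ≅ Z^7, C_1 ≅ Z^21, C_2 ≅ Z^14.

Boundary ∂_1: C_1 → C_0 maps an edge to its endpoints' difference, ∂[p,q] = q − p.
As a 7×21 matrix over Z this has rank 6, with invariant factors (1,1,1,1,1,1).

∂_2: C_2 → C_1 maps a triangle to the signed sum of its edges. For instance
  ∂[1,2,7] = [2,7] − [1,7] + [1,2],
  ∂[4,5,6] = [5,6] − [4,6] + [4,5].
The 21×14 boundary matrix has rank 13 and Smith normal form diag(1,1,1,1,1,1,1,1,1,1,1,1,1).

Now H_k = ker ∂_k / im ∂_{k+1}, so:

  H_0: rank C_0 − rank ∂_1 = 7 − 6 = 1, and the invariant factors of ∂_1 are all 1, so H_0 = Z.
  H_1: rank ker ∂_1 − rank ∂_2 = (21 − 6) − 13 = 2, and the invariant factors of ∂_2 are all 1, so H_1 = Z^2.
  H_2: rank ker ∂_2 − rank ∂_3 = (14 − 13) − 0 = 1, and there is no ∂_3, so H_2 = Z.

(K is a triangulation of the torus T^2.)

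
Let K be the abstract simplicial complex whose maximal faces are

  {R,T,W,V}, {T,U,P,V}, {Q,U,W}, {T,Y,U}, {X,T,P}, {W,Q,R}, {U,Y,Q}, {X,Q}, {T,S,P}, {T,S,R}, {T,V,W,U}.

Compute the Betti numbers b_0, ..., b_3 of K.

K has 10 vertices, 24 edges, 17 triangles, 3 3-simplices.
rank ∂_0 = 0, rank ∂_1 = 9 ⇒ b_0 = 10 − 0 − 9 = 1; all invariant factors of ∂_1 are 1 so no torsion. So H_0 = Z.
rank ∂_1 = 9, rank ∂_2 = 14 ⇒ b_1 = 24 − 9 − 14 = 1; all invariant factors of ∂_2 are 1 so no torsion. So H_1 = Z.
rank ∂_2 = 14, rank ∂_3 = 3 ⇒ b_2 = 17 − 14 − 3 = 0; all invariant factors of ∂_3 are 1 so no torsion. So H_2 = 0.
rank ∂_3 = 3, rank ∂_4 = 0 ⇒ b_3 = 3 − 3 − 0 = 0. So H_3 = 0.

b_0 = 1, b_1 = 1, b_2 = 0, b_3 = 0.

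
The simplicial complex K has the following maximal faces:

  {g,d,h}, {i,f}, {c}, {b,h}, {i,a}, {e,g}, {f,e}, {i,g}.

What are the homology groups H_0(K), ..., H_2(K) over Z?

Order the vertices as a < b < c < d < e < f < g < h < i. Listing each simplex with vertices in this order, K has dimension 2 with simplices:

  0-simplices (9): a, b, c, d, e, f, g, h, i
  1-simplices (9): ai, bh, dg, dh, ef, eg, fi, gh, gi
  2-simplices (1): dgh

giving chain groups C_0 ≅ Z^9, C_1 ≅ Z^9, C_2 ≅ Z^1.

The boundary map ∂_1: C_1 → C_0 maps an edge to its endpoints' difference, ∂[p,q] = q − p. For instance
  ∂ai = i − a.
The resulting 9×9 matrix has rank 7, and its Smith normal form has invariant factors (1,1,1,1,1,1,1).

∂_2: C_2 → C_1 acts by ∂[p,q,r] = [q,r] − [p,r] + [p,q]. For instance
  ∂dgh = gh − dh + dg.
As a 9×1 matrix over Z this has rank 1, with invariant factors (1).

Computing H_k = (kernel of ∂_k) / (image of ∂_{k+1}):

  H_0: rank C_0 − rank ∂_1 = 9 − 7 = 2, and the invariant factors of ∂_1 are all 1, so H_0 = Z^2.
  H_1: rank ker ∂_1 − rank ∂_2 = (9 − 7) − 1 = 1, and the invariant factors of ∂_2 are all 1, so H_1 = Z.
  H_2: rank ker ∂_2 − rank ∂_3 = (1 − 1) − 0 = 0, and there is no ∂_3, so H_2 = 0.

As a check, the Euler characteristic is 9 − 9 + 1 = 1, which agrees with 2 − 1 + 0 = 1.

H_0 = Z^2,  H_1 = Z,  H_2 = 0.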